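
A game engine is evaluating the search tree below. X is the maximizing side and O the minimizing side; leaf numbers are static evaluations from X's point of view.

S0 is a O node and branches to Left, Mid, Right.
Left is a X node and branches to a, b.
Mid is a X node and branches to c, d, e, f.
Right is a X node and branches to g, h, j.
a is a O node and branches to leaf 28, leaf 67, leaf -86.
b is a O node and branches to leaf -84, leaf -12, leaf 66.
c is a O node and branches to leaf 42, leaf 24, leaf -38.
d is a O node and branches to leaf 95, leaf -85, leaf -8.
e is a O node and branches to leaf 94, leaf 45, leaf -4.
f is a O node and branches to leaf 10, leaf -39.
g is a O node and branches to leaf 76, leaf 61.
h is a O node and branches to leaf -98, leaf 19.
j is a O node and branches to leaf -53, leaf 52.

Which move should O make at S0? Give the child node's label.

Left

a (O): min(28, 67, -86) = -86
b (O): min(-84, -12, 66) = -84
Left (X): max(-86, -84) = -84
c (O): min(42, 24, -38) = -38
d (O): min(95, -85, -8) = -85
e (O): min(94, 45, -4) = -4
f (O): min(10, -39) = -39
Mid (X): max(-38, -85, -4, -39) = -4
g (O): min(76, 61) = 61
h (O): min(-98, 19) = -98
j (O): min(-53, 52) = -53
Right (X): max(61, -98, -53) = 61
S0 (O): min(-84, -4, 61) = -84
O at S0 wants the lowest of {Left=-84, Mid=-4, Right=61}, so chooses Left.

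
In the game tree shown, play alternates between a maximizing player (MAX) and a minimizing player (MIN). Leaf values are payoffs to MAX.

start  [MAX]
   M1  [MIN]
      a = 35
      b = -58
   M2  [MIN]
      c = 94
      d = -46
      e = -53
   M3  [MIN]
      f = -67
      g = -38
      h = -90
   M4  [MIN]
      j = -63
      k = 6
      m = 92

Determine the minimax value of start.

-53

M1 (MIN): min(35, -58) = -58
M2 (MIN): min(94, -46, -53) = -53
M3 (MIN): min(-67, -38, -90) = -90
M4 (MIN): min(-63, 6, 92) = -63
start (MAX): max(-58, -53, -90, -63) = -53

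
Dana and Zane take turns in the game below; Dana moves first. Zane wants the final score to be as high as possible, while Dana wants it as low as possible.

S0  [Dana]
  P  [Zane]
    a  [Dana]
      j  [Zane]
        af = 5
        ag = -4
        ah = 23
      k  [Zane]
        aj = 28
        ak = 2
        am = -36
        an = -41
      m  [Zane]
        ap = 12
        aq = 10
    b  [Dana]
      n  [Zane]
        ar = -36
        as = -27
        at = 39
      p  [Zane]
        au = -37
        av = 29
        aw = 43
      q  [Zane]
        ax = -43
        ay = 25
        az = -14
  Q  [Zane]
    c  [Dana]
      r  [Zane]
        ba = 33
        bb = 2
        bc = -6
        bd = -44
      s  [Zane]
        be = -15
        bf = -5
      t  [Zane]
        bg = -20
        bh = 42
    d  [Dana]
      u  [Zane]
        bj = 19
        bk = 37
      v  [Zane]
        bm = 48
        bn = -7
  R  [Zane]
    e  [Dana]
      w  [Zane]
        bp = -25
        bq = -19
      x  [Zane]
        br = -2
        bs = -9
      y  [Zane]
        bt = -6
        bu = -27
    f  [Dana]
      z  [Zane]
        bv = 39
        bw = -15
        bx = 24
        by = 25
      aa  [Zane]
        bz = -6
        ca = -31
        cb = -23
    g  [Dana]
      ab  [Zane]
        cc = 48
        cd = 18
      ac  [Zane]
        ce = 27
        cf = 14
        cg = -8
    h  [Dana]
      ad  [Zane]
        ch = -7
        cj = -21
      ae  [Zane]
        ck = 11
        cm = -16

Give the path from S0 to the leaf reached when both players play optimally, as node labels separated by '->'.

S0 -> P -> b -> q -> ay

j (Zane): max(5, -4, 23) = 23
k (Zane): max(28, 2, -36, -41) = 28
m (Zane): max(12, 10) = 12
a (Dana): min(23, 28, 12) = 12
n (Zane): max(-36, -27, 39) = 39
p (Zane): max(-37, 29, 43) = 43
q (Zane): max(-43, 25, -14) = 25
b (Dana): min(39, 43, 25) = 25
P (Zane): max(12, 25) = 25
r (Zane): max(33, 2, -6, -44) = 33
s (Zane): max(-15, -5) = -5
t (Zane): max(-20, 42) = 42
c (Dana): min(33, -5, 42) = -5
u (Zane): max(19, 37) = 37
v (Zane): max(48, -7) = 48
d (Dana): min(37, 48) = 37
Q (Zane): max(-5, 37) = 37
w (Zane): max(-25, -19) = -19
x (Zane): max(-2, -9) = -2
y (Zane): max(-6, -27) = -6
e (Dana): min(-19, -2, -6) = -19
z (Zane): max(39, -15, 24, 25) = 39
aa (Zane): max(-6, -31, -23) = -6
f (Dana): min(39, -6) = -6
ab (Zane): max(48, 18) = 48
ac (Zane): max(27, 14, -8) = 27
g (Dana): min(48, 27) = 27
ad (Zane): max(-7, -21) = -7
ae (Zane): max(11, -16) = 11
h (Dana): min(-7, 11) = -7
R (Zane): max(-19, -6, 27, -7) = 27
S0 (Dana): min(25, 37, 27) = 25
At S0, Dana picks P (lowest: 25).
At P, Zane picks b (highest: 25).
At b, Dana picks q (lowest: 25).
At q, Zane picks ay (highest: 25).
Terminal value 25.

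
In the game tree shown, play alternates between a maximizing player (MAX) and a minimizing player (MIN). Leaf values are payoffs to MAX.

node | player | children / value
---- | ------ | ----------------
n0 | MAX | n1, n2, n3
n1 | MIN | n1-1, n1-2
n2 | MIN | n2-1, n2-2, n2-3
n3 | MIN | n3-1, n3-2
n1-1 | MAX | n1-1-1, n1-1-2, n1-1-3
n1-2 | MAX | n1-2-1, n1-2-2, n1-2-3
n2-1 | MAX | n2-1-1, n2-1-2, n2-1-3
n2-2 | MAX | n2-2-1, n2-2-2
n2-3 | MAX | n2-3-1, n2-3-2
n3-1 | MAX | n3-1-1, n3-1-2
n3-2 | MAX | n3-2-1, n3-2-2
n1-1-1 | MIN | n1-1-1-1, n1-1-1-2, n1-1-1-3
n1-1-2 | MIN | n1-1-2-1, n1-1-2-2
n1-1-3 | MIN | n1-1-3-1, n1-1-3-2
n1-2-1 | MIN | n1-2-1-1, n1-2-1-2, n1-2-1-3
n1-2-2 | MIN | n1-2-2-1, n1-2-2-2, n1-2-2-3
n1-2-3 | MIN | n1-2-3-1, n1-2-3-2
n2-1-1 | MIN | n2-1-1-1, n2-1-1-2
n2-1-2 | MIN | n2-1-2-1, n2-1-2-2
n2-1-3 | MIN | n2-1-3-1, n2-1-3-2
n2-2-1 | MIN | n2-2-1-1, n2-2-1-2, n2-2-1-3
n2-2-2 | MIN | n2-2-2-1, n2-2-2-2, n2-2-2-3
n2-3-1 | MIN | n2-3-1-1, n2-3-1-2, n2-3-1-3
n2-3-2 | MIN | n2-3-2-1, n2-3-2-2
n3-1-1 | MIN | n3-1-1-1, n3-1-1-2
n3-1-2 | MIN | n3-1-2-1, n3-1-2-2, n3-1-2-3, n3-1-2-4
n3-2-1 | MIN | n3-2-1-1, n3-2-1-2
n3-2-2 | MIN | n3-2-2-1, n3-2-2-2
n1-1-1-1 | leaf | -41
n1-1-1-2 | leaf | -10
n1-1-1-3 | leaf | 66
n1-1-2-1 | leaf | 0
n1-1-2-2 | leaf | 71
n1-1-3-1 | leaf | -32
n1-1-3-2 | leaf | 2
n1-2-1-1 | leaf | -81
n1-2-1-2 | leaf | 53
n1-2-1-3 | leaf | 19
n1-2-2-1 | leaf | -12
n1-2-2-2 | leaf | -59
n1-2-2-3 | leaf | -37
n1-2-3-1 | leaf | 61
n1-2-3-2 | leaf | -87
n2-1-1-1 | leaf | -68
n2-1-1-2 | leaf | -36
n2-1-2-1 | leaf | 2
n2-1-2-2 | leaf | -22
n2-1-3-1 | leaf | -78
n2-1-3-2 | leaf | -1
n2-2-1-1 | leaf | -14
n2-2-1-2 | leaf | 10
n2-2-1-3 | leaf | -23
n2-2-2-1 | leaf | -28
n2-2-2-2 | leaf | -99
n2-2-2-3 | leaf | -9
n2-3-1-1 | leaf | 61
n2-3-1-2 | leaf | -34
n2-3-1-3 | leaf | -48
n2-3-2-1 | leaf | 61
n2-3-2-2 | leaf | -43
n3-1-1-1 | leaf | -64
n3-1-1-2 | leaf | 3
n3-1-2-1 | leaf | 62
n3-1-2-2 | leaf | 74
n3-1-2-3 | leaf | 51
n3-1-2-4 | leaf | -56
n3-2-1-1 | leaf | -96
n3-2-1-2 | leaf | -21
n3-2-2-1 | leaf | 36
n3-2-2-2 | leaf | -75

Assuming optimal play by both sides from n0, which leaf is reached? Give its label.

n1-1-1 (MIN): min(-41, -10, 66) = -41
n1-1-2 (MIN): min(0, 71) = 0
n1-1-3 (MIN): min(-32, 2) = -32
n1-1 (MAX): max(-41, 0, -32) = 0
n1-2-1 (MIN): min(-81, 53, 19) = -81
n1-2-2 (MIN): min(-12, -59, -37) = -59
n1-2-3 (MIN): min(61, -87) = -87
n1-2 (MAX): max(-81, -59, -87) = -59
n1 (MIN): min(0, -59) = -59
n2-1-1 (MIN): min(-68, -36) = -68
n2-1-2 (MIN): min(2, -22) = -22
n2-1-3 (MIN): min(-78, -1) = -78
n2-1 (MAX): max(-68, -22, -78) = -22
n2-2-1 (MIN): min(-14, 10, -23) = -23
n2-2-2 (MIN): min(-28, -99, -9) = -99
n2-2 (MAX): max(-23, -99) = -23
n2-3-1 (MIN): min(61, -34, -48) = -48
n2-3-2 (MIN): min(61, -43) = -43
n2-3 (MAX): max(-48, -43) = -43
n2 (MIN): min(-22, -23, -43) = -43
n3-1-1 (MIN): min(-64, 3) = -64
n3-1-2 (MIN): min(62, 74, 51, -56) = -56
n3-1 (MAX): max(-64, -56) = -56
n3-2-1 (MIN): min(-96, -21) = -96
n3-2-2 (MIN): min(36, -75) = -75
n3-2 (MAX): max(-96, -75) = -75
n3 (MIN): min(-56, -75) = -75
n0 (MAX): max(-59, -43, -75) = -43
At n0, MAX picks n2 (highest: -43).
At n2, MIN picks n2-3 (lowest: -43).
At n2-3, MAX picks n2-3-2 (highest: -43).
At n2-3-2, MIN picks n2-3-2-2 (lowest: -43).
Terminal value -43.

n2-3-2-2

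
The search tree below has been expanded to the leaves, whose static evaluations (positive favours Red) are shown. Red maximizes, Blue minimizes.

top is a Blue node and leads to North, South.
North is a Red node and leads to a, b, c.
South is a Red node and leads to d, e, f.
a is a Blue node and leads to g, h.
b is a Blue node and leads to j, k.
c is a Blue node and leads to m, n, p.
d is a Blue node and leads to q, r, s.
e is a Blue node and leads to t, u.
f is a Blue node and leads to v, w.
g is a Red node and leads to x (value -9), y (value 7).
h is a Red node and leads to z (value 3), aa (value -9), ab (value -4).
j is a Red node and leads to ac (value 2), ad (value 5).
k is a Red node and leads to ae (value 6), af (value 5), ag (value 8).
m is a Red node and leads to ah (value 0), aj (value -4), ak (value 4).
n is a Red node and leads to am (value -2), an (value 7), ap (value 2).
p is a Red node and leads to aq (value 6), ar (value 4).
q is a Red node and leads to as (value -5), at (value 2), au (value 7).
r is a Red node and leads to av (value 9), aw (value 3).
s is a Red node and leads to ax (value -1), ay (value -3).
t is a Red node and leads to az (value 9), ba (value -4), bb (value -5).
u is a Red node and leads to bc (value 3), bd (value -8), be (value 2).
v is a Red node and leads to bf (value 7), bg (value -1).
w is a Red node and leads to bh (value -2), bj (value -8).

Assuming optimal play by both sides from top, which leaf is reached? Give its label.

g (Red): max(-9, 7) = 7
h (Red): max(3, -9, -4) = 3
a (Blue): min(7, 3) = 3
j (Red): max(2, 5) = 5
k (Red): max(6, 5, 8) = 8
b (Blue): min(5, 8) = 5
m (Red): max(0, -4, 4) = 4
n (Red): max(-2, 7, 2) = 7
p (Red): max(6, 4) = 6
c (Blue): min(4, 7, 6) = 4
North (Red): max(3, 5, 4) = 5
q (Red): max(-5, 2, 7) = 7
r (Red): max(9, 3) = 9
s (Red): max(-1, -3) = -1
d (Blue): min(7, 9, -1) = -1
t (Red): max(9, -4, -5) = 9
u (Red): max(3, -8, 2) = 3
e (Blue): min(9, 3) = 3
v (Red): max(7, -1) = 7
w (Red): max(-2, -8) = -2
f (Blue): min(7, -2) = -2
South (Red): max(-1, 3, -2) = 3
top (Blue): min(5, 3) = 3
At top, Blue picks South (lowest: 3).
At South, Red picks e (highest: 3).
At e, Blue picks u (lowest: 3).
At u, Red picks bc (highest: 3).
Terminal value 3.

bc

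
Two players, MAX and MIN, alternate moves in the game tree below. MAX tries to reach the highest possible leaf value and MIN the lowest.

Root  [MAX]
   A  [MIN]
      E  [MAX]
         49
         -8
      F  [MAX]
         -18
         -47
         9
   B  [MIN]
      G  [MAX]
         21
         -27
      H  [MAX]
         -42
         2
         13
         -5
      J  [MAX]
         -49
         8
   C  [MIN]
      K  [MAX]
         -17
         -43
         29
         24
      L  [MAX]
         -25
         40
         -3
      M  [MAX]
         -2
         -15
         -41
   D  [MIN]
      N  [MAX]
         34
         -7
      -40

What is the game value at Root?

9

E (MAX): max(49, -8) = 49
F (MAX): max(-18, -47, 9) = 9
A (MIN): min(49, 9) = 9
G (MAX): max(21, -27) = 21
H (MAX): max(-42, 2, 13, -5) = 13
J (MAX): max(-49, 8) = 8
B (MIN): min(21, 13, 8) = 8
K (MAX): max(-17, -43, 29, 24) = 29
L (MAX): max(-25, 40, -3) = 40
M (MAX): max(-2, -15, -41) = -2
C (MIN): min(29, 40, -2) = -2
N (MAX): max(34, -7) = 34
D (MIN): min(34, -40) = -40
Root (MAX): max(9, 8, -2, -40) = 9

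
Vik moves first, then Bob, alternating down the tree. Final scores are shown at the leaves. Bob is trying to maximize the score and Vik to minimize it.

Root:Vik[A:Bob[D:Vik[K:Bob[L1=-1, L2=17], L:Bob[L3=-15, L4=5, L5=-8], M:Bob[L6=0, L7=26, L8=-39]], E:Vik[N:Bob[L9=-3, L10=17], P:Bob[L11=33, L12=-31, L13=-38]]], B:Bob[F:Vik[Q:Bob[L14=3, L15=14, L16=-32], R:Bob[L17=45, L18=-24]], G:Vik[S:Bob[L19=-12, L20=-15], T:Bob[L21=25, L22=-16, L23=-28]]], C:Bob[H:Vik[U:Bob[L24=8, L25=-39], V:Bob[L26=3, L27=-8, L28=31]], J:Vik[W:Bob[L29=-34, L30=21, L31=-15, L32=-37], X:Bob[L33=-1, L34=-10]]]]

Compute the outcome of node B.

Q (Bob): max(3, 14, -32) = 14
R (Bob): max(45, -24) = 45
F (Vik): min(14, 45) = 14
S (Bob): max(-12, -15) = -12
T (Bob): max(25, -16, -28) = 25
G (Vik): min(-12, 25) = -12
B (Bob): max(14, -12) = 14

14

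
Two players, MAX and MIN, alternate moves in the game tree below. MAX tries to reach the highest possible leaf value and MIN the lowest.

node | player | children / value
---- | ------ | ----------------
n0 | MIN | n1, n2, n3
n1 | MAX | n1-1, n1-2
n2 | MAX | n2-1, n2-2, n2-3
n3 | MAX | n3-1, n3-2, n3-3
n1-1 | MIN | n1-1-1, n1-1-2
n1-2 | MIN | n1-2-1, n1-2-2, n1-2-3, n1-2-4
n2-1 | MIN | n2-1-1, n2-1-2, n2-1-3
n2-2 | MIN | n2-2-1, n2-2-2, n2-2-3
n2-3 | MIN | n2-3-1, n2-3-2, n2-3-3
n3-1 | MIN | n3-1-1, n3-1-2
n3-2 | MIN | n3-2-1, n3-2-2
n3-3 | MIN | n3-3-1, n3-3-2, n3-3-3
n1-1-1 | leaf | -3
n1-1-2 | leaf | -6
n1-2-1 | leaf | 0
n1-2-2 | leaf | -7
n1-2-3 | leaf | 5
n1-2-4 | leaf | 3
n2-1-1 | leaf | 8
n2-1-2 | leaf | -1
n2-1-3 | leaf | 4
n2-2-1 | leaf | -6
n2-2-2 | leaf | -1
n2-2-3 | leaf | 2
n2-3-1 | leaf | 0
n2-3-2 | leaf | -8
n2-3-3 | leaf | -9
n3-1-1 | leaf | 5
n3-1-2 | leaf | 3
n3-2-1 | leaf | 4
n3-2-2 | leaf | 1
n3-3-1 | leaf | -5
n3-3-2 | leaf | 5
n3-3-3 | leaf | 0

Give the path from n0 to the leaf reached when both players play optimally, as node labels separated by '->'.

n0 -> n1 -> n1-1 -> n1-1-2

n1-1 (MIN): min(-3, -6) = -6
n1-2 (MIN): min(0, -7, 5, 3) = -7
n1 (MAX): max(-6, -7) = -6
n2-1 (MIN): min(8, -1, 4) = -1
n2-2 (MIN): min(-6, -1, 2) = -6
n2-3 (MIN): min(0, -8, -9) = -9
n2 (MAX): max(-1, -6, -9) = -1
n3-1 (MIN): min(5, 3) = 3
n3-2 (MIN): min(4, 1) = 1
n3-3 (MIN): min(-5, 5, 0) = -5
n3 (MAX): max(3, 1, -5) = 3
n0 (MIN): min(-6, -1, 3) = -6
At n0, MIN picks n1 (lowest: -6).
At n1, MAX picks n1-1 (highest: -6).
At n1-1, MIN picks n1-1-2 (lowest: -6).
Terminal value -6.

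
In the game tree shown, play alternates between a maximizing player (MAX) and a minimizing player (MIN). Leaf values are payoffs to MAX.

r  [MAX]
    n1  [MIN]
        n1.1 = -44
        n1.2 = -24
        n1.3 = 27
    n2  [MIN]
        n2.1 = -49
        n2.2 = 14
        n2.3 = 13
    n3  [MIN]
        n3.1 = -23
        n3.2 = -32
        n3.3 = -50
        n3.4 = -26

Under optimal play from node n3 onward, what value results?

-50

n3 (MIN): min(-23, -32, -50, -26) = -50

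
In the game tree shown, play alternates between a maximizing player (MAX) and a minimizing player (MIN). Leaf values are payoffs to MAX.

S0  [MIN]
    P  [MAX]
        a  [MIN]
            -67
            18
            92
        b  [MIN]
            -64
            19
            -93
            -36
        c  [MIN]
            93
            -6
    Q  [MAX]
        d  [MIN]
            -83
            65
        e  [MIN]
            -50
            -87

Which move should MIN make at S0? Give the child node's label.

Q

a (MIN): min(-67, 18, 92) = -67
b (MIN): min(-64, 19, -93, -36) = -93
c (MIN): min(93, -6) = -6
P (MAX): max(-67, -93, -6) = -6
d (MIN): min(-83, 65) = -83
e (MIN): min(-50, -87) = -87
Q (MAX): max(-83, -87) = -83
S0 (MIN): min(-6, -83) = -83
MIN at S0 wants the lowest of {P=-6, Q=-83}, so chooses Q.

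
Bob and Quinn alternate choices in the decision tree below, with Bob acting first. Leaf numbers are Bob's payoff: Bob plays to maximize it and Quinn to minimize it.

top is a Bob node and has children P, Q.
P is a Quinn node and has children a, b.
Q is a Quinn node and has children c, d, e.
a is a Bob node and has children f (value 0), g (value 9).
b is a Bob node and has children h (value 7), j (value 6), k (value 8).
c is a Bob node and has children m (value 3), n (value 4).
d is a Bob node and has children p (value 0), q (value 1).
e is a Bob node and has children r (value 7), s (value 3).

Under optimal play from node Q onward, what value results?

1

c (Bob): max(3, 4) = 4
d (Bob): max(0, 1) = 1
e (Bob): max(7, 3) = 7
Q (Quinn): min(4, 1, 7) = 1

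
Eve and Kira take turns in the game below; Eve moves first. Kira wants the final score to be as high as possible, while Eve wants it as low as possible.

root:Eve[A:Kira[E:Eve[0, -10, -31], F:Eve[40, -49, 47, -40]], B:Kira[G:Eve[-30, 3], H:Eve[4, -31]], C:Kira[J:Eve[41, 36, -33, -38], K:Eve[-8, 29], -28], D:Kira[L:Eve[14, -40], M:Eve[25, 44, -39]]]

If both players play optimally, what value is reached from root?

E (Eve): min(0, -10, -31) = -31
F (Eve): min(40, -49, 47, -40) = -49
A (Kira): max(-31, -49) = -31
G (Eve): min(-30, 3) = -30
H (Eve): min(4, -31) = -31
B (Kira): max(-30, -31) = -30
J (Eve): min(41, 36, -33, -38) = -38
K (Eve): min(-8, 29) = -8
C (Kira): max(-38, -8, -28) = -8
L (Eve): min(14, -40) = -40
M (Eve): min(25, 44, -39) = -39
D (Kira): max(-40, -39) = -39
root (Eve): min(-31, -30, -8, -39) = -39

-39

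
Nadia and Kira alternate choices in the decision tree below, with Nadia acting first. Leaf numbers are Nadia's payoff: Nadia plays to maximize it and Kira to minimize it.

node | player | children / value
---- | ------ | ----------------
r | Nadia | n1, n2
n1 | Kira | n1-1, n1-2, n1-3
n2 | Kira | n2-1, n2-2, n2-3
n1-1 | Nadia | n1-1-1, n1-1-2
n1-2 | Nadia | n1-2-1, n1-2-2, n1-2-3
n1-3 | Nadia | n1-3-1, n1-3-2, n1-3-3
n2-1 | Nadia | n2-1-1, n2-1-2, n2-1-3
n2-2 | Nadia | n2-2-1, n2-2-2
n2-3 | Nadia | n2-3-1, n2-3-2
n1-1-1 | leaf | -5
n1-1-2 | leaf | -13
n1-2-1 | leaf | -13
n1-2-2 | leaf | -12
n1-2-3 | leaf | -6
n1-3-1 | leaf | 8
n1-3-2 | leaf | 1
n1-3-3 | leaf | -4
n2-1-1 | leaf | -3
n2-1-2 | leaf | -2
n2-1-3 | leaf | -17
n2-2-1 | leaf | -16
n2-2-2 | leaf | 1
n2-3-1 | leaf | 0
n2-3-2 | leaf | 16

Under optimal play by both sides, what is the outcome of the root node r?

n1-1 (Nadia): max(-5, -13) = -5
n1-2 (Nadia): max(-13, -12, -6) = -6
n1-3 (Nadia): max(8, 1, -4) = 8
n1 (Kira): min(-5, -6, 8) = -6
n2-1 (Nadia): max(-3, -2, -17) = -2
n2-2 (Nadia): max(-16, 1) = 1
n2-3 (Nadia): max(0, 16) = 16
n2 (Kira): min(-2, 1, 16) = -2
r (Nadia): max(-6, -2) = -2

-2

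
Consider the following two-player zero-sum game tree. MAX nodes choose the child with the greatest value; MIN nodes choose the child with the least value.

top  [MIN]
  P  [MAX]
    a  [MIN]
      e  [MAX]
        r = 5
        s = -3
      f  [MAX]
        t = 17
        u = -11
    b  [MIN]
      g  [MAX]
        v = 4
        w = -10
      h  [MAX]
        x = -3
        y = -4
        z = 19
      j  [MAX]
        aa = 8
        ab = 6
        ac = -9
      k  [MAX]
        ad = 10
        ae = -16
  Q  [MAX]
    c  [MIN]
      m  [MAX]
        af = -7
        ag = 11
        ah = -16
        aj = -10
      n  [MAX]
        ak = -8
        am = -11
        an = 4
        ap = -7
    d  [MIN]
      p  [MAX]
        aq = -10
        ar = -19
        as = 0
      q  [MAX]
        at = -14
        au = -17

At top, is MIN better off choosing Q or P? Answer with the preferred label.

Q

m (MAX): max(-7, 11, -16, -10) = 11
n (MAX): max(-8, -11, 4, -7) = 4
c (MIN): min(11, 4) = 4
p (MAX): max(-10, -19, 0) = 0
q (MAX): max(-14, -17) = -14
d (MIN): min(0, -14) = -14
Q (MAX): max(4, -14) = 4
e (MAX): max(5, -3) = 5
f (MAX): max(17, -11) = 17
a (MIN): min(5, 17) = 5
g (MAX): max(4, -10) = 4
h (MAX): max(-3, -4, 19) = 19
j (MAX): max(8, 6, -9) = 8
k (MAX): max(10, -16) = 10
b (MIN): min(4, 19, 8, 10) = 4
P (MAX): max(5, 4) = 5
MIN prefers the lower value; Q=4, P=5. Q is better since 4 < 5.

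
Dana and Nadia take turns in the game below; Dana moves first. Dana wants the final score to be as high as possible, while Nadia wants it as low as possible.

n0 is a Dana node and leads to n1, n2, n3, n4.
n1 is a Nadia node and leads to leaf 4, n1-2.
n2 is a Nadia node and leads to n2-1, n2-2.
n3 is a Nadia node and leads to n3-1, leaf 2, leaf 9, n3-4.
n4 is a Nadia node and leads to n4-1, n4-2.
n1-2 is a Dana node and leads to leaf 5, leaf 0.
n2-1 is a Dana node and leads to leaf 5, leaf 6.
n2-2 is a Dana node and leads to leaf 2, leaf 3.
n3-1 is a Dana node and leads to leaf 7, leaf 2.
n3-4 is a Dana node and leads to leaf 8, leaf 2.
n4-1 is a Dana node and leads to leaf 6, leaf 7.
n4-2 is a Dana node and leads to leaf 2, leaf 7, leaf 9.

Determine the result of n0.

7

n1-2 (Dana): max(5, 0) = 5
n1 (Nadia): min(4, 5) = 4
n2-1 (Dana): max(5, 6) = 6
n2-2 (Dana): max(2, 3) = 3
n2 (Nadia): min(6, 3) = 3
n3-1 (Dana): max(7, 2) = 7
n3-4 (Dana): max(8, 2) = 8
n3 (Nadia): min(7, 2, 9, 8) = 2
n4-1 (Dana): max(6, 7) = 7
n4-2 (Dana): max(2, 7, 9) = 9
n4 (Nadia): min(7, 9) = 7
n0 (Dana): max(4, 3, 2, 7) = 7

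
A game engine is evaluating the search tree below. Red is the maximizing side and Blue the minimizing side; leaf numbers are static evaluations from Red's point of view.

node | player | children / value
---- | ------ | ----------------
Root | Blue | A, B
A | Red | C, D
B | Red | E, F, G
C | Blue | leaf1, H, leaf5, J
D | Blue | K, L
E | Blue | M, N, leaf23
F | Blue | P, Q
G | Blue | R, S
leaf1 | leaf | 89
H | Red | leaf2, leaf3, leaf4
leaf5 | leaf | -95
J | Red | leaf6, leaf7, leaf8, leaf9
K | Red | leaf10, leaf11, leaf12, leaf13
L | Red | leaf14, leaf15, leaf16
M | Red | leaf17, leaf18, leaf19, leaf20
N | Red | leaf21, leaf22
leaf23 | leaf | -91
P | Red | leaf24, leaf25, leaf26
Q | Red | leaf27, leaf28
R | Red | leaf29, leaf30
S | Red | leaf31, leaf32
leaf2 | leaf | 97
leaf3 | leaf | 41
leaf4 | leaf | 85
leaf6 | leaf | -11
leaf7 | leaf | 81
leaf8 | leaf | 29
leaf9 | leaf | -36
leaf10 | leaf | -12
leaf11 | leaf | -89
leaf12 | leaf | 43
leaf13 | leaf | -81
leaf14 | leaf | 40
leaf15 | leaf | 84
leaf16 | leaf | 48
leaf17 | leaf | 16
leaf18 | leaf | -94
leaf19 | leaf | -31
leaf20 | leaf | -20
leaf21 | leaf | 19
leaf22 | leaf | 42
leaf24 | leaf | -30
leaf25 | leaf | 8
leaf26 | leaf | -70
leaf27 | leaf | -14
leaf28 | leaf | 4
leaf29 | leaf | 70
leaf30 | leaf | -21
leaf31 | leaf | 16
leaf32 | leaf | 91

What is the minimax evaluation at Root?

43

H (Red): max(97, 41, 85) = 97
J (Red): max(-11, 81, 29, -36) = 81
C (Blue): min(89, 97, -95, 81) = -95
K (Red): max(-12, -89, 43, -81) = 43
L (Red): max(40, 84, 48) = 84
D (Blue): min(43, 84) = 43
A (Red): max(-95, 43) = 43
M (Red): max(16, -94, -31, -20) = 16
N (Red): max(19, 42) = 42
E (Blue): min(16, 42, -91) = -91
P (Red): max(-30, 8, -70) = 8
Q (Red): max(-14, 4) = 4
F (Blue): min(8, 4) = 4
R (Red): max(70, -21) = 70
S (Red): max(16, 91) = 91
G (Blue): min(70, 91) = 70
B (Red): max(-91, 4, 70) = 70
Root (Blue): min(43, 70) = 43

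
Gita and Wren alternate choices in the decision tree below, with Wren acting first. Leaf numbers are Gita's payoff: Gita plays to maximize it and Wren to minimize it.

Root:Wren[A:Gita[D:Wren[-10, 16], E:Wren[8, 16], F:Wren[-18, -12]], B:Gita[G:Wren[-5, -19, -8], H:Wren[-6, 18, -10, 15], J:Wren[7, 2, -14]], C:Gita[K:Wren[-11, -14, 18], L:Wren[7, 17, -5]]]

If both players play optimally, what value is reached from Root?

-10

D (Wren): min(-10, 16) = -10
E (Wren): min(8, 16) = 8
F (Wren): min(-18, -12) = -18
A (Gita): max(-10, 8, -18) = 8
G (Wren): min(-5, -19, -8) = -19
H (Wren): min(-6, 18, -10, 15) = -10
J (Wren): min(7, 2, -14) = -14
B (Gita): max(-19, -10, -14) = -10
K (Wren): min(-11, -14, 18) = -14
L (Wren): min(7, 17, -5) = -5
C (Gita): max(-14, -5) = -5
Root (Wren): min(8, -10, -5) = -10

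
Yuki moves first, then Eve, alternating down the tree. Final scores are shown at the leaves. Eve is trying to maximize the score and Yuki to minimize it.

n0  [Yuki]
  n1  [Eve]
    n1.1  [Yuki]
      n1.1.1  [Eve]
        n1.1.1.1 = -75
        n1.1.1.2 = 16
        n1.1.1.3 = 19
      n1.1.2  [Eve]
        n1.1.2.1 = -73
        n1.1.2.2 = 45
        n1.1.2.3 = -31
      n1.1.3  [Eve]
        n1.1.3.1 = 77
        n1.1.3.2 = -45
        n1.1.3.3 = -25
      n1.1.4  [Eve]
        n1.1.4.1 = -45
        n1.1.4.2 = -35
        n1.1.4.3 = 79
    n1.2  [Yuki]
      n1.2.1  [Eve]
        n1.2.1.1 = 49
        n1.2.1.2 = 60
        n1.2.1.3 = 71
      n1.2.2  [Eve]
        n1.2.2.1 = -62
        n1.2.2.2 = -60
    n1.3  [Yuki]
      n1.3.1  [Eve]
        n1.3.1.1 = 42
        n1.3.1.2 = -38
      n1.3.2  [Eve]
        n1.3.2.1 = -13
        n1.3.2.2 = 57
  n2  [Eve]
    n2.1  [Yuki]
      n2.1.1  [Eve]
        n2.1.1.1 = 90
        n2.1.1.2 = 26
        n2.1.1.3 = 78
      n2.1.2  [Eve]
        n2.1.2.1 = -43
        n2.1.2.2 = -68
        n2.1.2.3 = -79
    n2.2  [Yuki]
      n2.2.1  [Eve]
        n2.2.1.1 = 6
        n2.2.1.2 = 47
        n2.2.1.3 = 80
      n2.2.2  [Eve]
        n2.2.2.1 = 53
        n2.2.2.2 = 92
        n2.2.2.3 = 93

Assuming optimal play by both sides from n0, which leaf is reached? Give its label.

n1.1.1 (Eve): max(-75, 16, 19) = 19
n1.1.2 (Eve): max(-73, 45, -31) = 45
n1.1.3 (Eve): max(77, -45, -25) = 77
n1.1.4 (Eve): max(-45, -35, 79) = 79
n1.1 (Yuki): min(19, 45, 77, 79) = 19
n1.2.1 (Eve): max(49, 60, 71) = 71
n1.2.2 (Eve): max(-62, -60) = -60
n1.2 (Yuki): min(71, -60) = -60
n1.3.1 (Eve): max(42, -38) = 42
n1.3.2 (Eve): max(-13, 57) = 57
n1.3 (Yuki): min(42, 57) = 42
n1 (Eve): max(19, -60, 42) = 42
n2.1.1 (Eve): max(90, 26, 78) = 90
n2.1.2 (Eve): max(-43, -68, -79) = -43
n2.1 (Yuki): min(90, -43) = -43
n2.2.1 (Eve): max(6, 47, 80) = 80
n2.2.2 (Eve): max(53, 92, 93) = 93
n2.2 (Yuki): min(80, 93) = 80
n2 (Eve): max(-43, 80) = 80
n0 (Yuki): min(42, 80) = 42
At n0, Yuki picks n1 (lowest: 42).
At n1, Eve picks n1.3 (highest: 42).
At n1.3, Yuki picks n1.3.1 (lowest: 42).
At n1.3.1, Eve picks n1.3.1.1 (highest: 42).
Terminal value 42.

n1.3.1.1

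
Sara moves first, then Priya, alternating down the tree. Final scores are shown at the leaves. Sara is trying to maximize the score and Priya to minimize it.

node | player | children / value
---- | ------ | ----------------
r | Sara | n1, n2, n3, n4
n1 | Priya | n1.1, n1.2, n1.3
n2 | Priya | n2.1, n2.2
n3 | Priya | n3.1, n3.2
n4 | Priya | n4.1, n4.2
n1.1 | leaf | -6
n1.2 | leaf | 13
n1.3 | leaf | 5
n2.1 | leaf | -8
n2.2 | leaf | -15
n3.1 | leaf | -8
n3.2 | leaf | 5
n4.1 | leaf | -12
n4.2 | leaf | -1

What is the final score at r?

-6

n1 (Priya): min(-6, 13, 5) = -6
n2 (Priya): min(-8, -15) = -15
n3 (Priya): min(-8, 5) = -8
n4 (Priya): min(-12, -1) = -12
r (Sara): max(-6, -15, -8, -12) = -6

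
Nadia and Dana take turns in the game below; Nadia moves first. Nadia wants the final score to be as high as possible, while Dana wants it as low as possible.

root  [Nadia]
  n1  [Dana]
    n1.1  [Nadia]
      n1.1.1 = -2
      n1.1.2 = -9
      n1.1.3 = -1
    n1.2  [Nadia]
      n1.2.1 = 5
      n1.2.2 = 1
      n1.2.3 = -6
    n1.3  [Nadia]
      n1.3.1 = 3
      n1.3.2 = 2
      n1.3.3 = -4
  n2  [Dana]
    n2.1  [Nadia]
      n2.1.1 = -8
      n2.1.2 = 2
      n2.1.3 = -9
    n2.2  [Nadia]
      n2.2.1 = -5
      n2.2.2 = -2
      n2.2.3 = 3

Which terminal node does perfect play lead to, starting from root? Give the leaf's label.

n1.1 (Nadia): max(-2, -9, -1) = -1
n1.2 (Nadia): max(5, 1, -6) = 5
n1.3 (Nadia): max(3, 2, -4) = 3
n1 (Dana): min(-1, 5, 3) = -1
n2.1 (Nadia): max(-8, 2, -9) = 2
n2.2 (Nadia): max(-5, -2, 3) = 3
n2 (Dana): min(2, 3) = 2
root (Nadia): max(-1, 2) = 2
At root, Nadia picks n2 (highest: 2).
At n2, Dana picks n2.1 (lowest: 2).
At n2.1, Nadia picks n2.1.2 (highest: 2).
Terminal value 2.

n2.1.2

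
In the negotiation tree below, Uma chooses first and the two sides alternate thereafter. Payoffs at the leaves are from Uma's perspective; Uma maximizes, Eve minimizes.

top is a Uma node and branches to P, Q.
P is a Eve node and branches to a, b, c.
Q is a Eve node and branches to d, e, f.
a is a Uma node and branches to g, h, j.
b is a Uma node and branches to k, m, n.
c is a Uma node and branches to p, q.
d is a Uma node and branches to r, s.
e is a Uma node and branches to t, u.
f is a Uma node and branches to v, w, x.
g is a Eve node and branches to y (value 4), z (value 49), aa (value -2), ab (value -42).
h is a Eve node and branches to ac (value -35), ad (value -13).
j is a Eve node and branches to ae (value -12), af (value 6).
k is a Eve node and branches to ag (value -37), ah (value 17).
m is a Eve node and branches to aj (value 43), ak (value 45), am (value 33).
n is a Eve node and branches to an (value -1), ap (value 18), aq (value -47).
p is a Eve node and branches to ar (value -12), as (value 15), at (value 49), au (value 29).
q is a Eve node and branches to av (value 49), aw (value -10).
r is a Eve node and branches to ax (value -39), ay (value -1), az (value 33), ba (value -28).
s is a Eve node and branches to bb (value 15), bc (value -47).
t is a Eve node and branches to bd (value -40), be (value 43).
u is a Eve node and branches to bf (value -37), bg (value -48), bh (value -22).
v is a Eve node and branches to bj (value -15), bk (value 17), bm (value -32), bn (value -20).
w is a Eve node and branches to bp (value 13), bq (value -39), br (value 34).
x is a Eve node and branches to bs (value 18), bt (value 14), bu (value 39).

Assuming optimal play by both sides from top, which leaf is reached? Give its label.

ae

g (Eve): min(4, 49, -2, -42) = -42
h (Eve): min(-35, -13) = -35
j (Eve): min(-12, 6) = -12
a (Uma): max(-42, -35, -12) = -12
k (Eve): min(-37, 17) = -37
m (Eve): min(43, 45, 33) = 33
n (Eve): min(-1, 18, -47) = -47
b (Uma): max(-37, 33, -47) = 33
p (Eve): min(-12, 15, 49, 29) = -12
q (Eve): min(49, -10) = -10
c (Uma): max(-12, -10) = -10
P (Eve): min(-12, 33, -10) = -12
r (Eve): min(-39, -1, 33, -28) = -39
s (Eve): min(15, -47) = -47
d (Uma): max(-39, -47) = -39
t (Eve): min(-40, 43) = -40
u (Eve): min(-37, -48, -22) = -48
e (Uma): max(-40, -48) = -40
v (Eve): min(-15, 17, -32, -20) = -32
w (Eve): min(13, -39, 34) = -39
x (Eve): min(18, 14, 39) = 14
f (Uma): max(-32, -39, 14) = 14
Q (Eve): min(-39, -40, 14) = -40
top (Uma): max(-12, -40) = -12
At top, Uma picks P (highest: -12).
At P, Eve picks a (lowest: -12).
At a, Uma picks j (highest: -12).
At j, Eve picks ae (lowest: -12).
Terminal value -12.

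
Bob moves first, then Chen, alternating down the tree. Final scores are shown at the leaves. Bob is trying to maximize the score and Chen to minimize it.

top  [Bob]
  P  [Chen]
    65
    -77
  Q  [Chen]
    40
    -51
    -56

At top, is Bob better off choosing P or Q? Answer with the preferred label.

P (Chen): min(65, -77) = -77
Q (Chen): min(40, -51, -56) = -56
Bob prefers the higher value; P=-77, Q=-56. Q is better since -56 > -77.

Q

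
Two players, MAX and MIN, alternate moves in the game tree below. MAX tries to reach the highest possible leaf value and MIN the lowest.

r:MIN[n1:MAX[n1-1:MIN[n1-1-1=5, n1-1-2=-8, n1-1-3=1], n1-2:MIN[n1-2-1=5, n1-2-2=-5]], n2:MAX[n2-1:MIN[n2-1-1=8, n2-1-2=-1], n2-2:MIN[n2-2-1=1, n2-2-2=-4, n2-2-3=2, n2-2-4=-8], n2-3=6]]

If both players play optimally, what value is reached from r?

-5

n1-1 (MIN): min(5, -8, 1) = -8
n1-2 (MIN): min(5, -5) = -5
n1 (MAX): max(-8, -5) = -5
n2-1 (MIN): min(8, -1) = -1
n2-2 (MIN): min(1, -4, 2, -8) = -8
n2 (MAX): max(-1, -8, 6) = 6
r (MIN): min(-5, 6) = -5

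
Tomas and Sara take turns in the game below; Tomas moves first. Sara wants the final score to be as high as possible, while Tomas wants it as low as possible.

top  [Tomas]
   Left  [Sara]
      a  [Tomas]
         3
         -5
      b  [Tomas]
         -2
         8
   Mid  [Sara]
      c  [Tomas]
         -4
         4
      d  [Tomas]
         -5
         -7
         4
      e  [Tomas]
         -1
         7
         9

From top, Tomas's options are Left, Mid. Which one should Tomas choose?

a (Tomas): min(3, -5) = -5
b (Tomas): min(-2, 8) = -2
Left (Sara): max(-5, -2) = -2
c (Tomas): min(-4, 4) = -4
d (Tomas): min(-5, -7, 4) = -7
e (Tomas): min(-1, 7, 9) = -1
Mid (Sara): max(-4, -7, -1) = -1
top (Tomas): min(-2, -1) = -2
Tomas at top wants the lowest of {Left=-2, Mid=-1}, so chooses Left.

Left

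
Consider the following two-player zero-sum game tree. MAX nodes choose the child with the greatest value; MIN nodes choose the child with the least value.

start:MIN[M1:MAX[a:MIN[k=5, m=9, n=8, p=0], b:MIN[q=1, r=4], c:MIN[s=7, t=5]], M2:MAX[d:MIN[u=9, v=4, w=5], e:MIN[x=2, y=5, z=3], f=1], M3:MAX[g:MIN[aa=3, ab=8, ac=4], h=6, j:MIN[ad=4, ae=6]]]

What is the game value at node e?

2

e (MIN): min(2, 5, 3) = 2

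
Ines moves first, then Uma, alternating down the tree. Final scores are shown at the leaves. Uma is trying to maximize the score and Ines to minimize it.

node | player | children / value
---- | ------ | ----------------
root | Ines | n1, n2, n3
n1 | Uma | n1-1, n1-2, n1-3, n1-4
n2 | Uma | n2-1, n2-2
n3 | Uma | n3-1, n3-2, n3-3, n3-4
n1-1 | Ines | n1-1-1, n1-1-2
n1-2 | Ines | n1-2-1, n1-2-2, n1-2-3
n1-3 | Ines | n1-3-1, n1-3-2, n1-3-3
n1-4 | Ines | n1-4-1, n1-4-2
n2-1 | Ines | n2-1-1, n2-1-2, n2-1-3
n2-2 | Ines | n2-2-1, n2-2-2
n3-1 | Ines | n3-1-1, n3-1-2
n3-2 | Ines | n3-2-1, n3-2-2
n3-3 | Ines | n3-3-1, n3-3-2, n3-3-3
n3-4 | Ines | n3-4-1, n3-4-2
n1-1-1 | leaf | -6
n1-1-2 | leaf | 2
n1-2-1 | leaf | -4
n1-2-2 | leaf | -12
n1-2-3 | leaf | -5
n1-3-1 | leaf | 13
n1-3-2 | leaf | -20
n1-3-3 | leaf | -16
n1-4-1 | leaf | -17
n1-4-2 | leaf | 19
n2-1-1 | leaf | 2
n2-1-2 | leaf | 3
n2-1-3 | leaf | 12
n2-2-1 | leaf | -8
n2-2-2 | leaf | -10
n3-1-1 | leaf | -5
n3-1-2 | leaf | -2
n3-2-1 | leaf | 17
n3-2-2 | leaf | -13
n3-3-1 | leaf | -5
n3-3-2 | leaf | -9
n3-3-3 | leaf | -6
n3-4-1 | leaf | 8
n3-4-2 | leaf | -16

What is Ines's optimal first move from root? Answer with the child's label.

n1-1 (Ines): min(-6, 2) = -6
n1-2 (Ines): min(-4, -12, -5) = -12
n1-3 (Ines): min(13, -20, -16) = -20
n1-4 (Ines): min(-17, 19) = -17
n1 (Uma): max(-6, -12, -20, -17) = -6
n2-1 (Ines): min(2, 3, 12) = 2
n2-2 (Ines): min(-8, -10) = -10
n2 (Uma): max(2, -10) = 2
n3-1 (Ines): min(-5, -2) = -5
n3-2 (Ines): min(17, -13) = -13
n3-3 (Ines): min(-5, -9, -6) = -9
n3-4 (Ines): min(8, -16) = -16
n3 (Uma): max(-5, -13, -9, -16) = -5
root (Ines): min(-6, 2, -5) = -6
Ines at root wants the lowest of {n1=-6, n2=2, n3=-5}, so chooses n1.

n1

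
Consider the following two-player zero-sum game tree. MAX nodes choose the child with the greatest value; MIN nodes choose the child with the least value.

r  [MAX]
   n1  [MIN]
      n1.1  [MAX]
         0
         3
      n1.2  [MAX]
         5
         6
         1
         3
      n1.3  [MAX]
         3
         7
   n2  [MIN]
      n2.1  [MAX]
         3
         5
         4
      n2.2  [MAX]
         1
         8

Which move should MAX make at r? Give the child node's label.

n2

n1.1 (MAX): max(0, 3) = 3
n1.2 (MAX): max(5, 6, 1, 3) = 6
n1.3 (MAX): max(3, 7) = 7
n1 (MIN): min(3, 6, 7) = 3
n2.1 (MAX): max(3, 5, 4) = 5
n2.2 (MAX): max(1, 8) = 8
n2 (MIN): min(5, 8) = 5
r (MAX): max(3, 5) = 5
MAX at r wants the highest of {n1=3, n2=5}, so chooses n2.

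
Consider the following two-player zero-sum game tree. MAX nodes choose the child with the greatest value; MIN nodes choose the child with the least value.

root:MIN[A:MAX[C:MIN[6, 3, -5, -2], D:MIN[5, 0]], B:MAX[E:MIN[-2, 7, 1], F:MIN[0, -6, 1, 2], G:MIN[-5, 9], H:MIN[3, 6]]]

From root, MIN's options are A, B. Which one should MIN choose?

A

C (MIN): min(6, 3, -5, -2) = -5
D (MIN): min(5, 0) = 0
A (MAX): max(-5, 0) = 0
E (MIN): min(-2, 7, 1) = -2
F (MIN): min(0, -6, 1, 2) = -6
G (MIN): min(-5, 9) = -5
H (MIN): min(3, 6) = 3
B (MAX): max(-2, -6, -5, 3) = 3
root (MIN): min(0, 3) = 0
MIN at root wants the lowest of {A=0, B=3}, so chooses A.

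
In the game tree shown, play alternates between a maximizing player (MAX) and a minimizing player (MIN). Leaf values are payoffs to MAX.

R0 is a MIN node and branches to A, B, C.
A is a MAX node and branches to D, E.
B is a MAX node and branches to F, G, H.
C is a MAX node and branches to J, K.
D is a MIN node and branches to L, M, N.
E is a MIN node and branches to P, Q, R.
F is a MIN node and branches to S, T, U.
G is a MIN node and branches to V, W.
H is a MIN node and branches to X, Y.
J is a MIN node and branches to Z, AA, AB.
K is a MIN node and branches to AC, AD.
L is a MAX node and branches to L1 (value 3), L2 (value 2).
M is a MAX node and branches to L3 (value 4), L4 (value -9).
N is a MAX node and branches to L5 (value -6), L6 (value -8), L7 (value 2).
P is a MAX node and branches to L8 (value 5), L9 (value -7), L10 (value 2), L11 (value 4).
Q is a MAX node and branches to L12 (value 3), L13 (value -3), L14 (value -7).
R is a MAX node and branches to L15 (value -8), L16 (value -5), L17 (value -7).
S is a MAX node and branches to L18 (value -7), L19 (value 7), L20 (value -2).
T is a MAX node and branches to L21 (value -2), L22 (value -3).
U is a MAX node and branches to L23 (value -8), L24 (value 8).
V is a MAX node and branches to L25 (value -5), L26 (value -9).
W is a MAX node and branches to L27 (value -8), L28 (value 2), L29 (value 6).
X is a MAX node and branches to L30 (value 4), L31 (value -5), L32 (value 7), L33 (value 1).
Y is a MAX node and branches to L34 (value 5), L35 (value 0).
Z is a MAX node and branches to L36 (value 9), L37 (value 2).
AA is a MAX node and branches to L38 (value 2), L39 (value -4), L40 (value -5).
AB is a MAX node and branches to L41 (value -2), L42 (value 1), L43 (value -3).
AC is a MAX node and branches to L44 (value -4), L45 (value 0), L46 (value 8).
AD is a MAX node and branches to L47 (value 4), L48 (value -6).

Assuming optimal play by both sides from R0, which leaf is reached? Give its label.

L (MAX): max(3, 2) = 3
M (MAX): max(4, -9) = 4
N (MAX): max(-6, -8, 2) = 2
D (MIN): min(3, 4, 2) = 2
P (MAX): max(5, -7, 2, 4) = 5
Q (MAX): max(3, -3, -7) = 3
R (MAX): max(-8, -5, -7) = -5
E (MIN): min(5, 3, -5) = -5
A (MAX): max(2, -5) = 2
S (MAX): max(-7, 7, -2) = 7
T (MAX): max(-2, -3) = -2
U (MAX): max(-8, 8) = 8
F (MIN): min(7, -2, 8) = -2
V (MAX): max(-5, -9) = -5
W (MAX): max(-8, 2, 6) = 6
G (MIN): min(-5, 6) = -5
X (MAX): max(4, -5, 7, 1) = 7
Y (MAX): max(5, 0) = 5
H (MIN): min(7, 5) = 5
B (MAX): max(-2, -5, 5) = 5
Z (MAX): max(9, 2) = 9
AA (MAX): max(2, -4, -5) = 2
AB (MAX): max(-2, 1, -3) = 1
J (MIN): min(9, 2, 1) = 1
AC (MAX): max(-4, 0, 8) = 8
AD (MAX): max(4, -6) = 4
K (MIN): min(8, 4) = 4
C (MAX): max(1, 4) = 4
R0 (MIN): min(2, 5, 4) = 2
At R0, MIN picks A (lowest: 2).
At A, MAX picks D (highest: 2).
At D, MIN picks N (lowest: 2).
At N, MAX picks L7 (highest: 2).
Terminal value 2.

L7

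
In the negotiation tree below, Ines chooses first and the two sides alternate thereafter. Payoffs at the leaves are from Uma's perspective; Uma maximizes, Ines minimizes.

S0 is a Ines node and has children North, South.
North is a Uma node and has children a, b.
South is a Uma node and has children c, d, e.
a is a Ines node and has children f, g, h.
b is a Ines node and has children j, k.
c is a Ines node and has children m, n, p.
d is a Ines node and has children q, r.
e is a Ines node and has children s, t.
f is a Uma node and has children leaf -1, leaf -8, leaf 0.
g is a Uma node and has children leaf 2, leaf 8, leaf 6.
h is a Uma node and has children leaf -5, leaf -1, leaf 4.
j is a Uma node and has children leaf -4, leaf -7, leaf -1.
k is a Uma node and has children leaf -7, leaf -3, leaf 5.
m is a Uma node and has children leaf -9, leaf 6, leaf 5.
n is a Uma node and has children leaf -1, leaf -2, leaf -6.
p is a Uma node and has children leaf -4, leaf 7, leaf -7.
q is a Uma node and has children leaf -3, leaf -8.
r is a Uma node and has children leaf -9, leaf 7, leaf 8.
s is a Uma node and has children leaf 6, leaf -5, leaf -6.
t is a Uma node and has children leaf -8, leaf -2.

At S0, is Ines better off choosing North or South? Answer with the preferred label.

South

f (Uma): max(-1, -8, 0) = 0
g (Uma): max(2, 8, 6) = 8
h (Uma): max(-5, -1, 4) = 4
a (Ines): min(0, 8, 4) = 0
j (Uma): max(-4, -7, -1) = -1
k (Uma): max(-7, -3, 5) = 5
b (Ines): min(-1, 5) = -1
North (Uma): max(0, -1) = 0
m (Uma): max(-9, 6, 5) = 6
n (Uma): max(-1, -2, -6) = -1
p (Uma): max(-4, 7, -7) = 7
c (Ines): min(6, -1, 7) = -1
q (Uma): max(-3, -8) = -3
r (Uma): max(-9, 7, 8) = 8
d (Ines): min(-3, 8) = -3
s (Uma): max(6, -5, -6) = 6
t (Uma): max(-8, -2) = -2
e (Ines): min(6, -2) = -2
South (Uma): max(-1, -3, -2) = -1
Ines prefers the lower value; North=0, South=-1. South is better since -1 < 0.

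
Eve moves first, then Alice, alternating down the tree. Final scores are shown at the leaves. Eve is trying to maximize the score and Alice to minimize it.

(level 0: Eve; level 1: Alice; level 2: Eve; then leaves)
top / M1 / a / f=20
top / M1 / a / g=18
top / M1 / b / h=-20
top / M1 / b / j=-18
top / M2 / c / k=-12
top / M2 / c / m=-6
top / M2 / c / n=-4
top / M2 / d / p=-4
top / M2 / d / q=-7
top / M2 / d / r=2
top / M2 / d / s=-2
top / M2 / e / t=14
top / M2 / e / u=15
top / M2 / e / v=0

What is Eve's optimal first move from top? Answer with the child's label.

a (Eve): max(20, 18) = 20
b (Eve): max(-20, -18) = -18
M1 (Alice): min(20, -18) = -18
c (Eve): max(-12, -6, -4) = -4
d (Eve): max(-4, -7, 2, -2) = 2
e (Eve): max(14, 15, 0) = 15
M2 (Alice): min(-4, 2, 15) = -4
top (Eve): max(-18, -4) = -4
Eve at top wants the highest of {M1=-18, M2=-4}, so chooses M2.

M2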